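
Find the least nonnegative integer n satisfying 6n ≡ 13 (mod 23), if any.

gcd(23, 6) = 1.
1 divides 13, so solutions exist.
By Bézout, 6·(4) + 23·(-1) = 1.
So 6·(4) ≡ 1 (mod 23); multiply by 13: n ≡ 52 (mod 23).
Smallest nonnegative: n = 52 mod 23 = 6.

6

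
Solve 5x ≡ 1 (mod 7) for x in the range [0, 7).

3

gcd(7, 5):
  7 = 1*5 + 2
  5 = 2*2 + 1
  2 = 2*1
so gcd(7, 5) = 1.
Back-substitute for Bézout coefficients:
  1 = 5 - 2*2
  ... = 5*(3) + 7*(-2)
So 5*3 ≡ 1 (mod 7), and 3 mod 7 = 3.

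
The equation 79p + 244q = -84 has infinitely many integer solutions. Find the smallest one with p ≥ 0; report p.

gcd(244, 79) = 1  (244 = 3*79 + 7, 79 = 11*7 + 2, 7 = 3*2 + 1, 2 = 2*1).
1 divides -84, so solutions exist.
Back-substituting, 79*(-105) + 244*(34) = 1.
Scale by -84/1 = -84: (p₀, q₀) = (8820, -2856).
General solution: p = 8820 + 244t, q = -2856 - 79t for integer t.
p ≥ 0: smallest is 8820 mod 244 = 36 (at t = -36), with q = -12.

36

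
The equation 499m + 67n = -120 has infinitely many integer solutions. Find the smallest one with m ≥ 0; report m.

gcd(499, 67) = 1  (499 = 7×67 + 30, 67 = 2×30 + 7, 30 = 4×7 + 2, 7 = 3×2 + 1, 2 = 2×1).
1 divides -120, so solutions exist.
Back-substituting, 499×(-29) + 67×(216) = 1.
Scale by -120/1 = -120: (m₀, n₀) = (3480, -25920).
General solution: m = 3480 + 67t, n = -25920 - 499t for integer t.
m ≥ 0: smallest is 3480 mod 67 = 63 (at t = -51), with n = -471.

63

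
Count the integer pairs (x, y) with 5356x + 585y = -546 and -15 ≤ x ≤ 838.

19

gcd(5356, 585):
  5356 = 9·585 + 91
  585 = 6·91 + 39
  91 = 2·39 + 13
  39 = 3·13
so gcd(5356, 585) = 13.
Back-substitute for Bézout coefficients:
  13 = 91 - 2·39
  ... = 5356·(13) + 585·(-119)
Scale by -42: particular solution (-546, 4998); reduce x mod 45: (39, -358).
General solution: x = 39 + 45t, y = -358 - 412t for integer t.
-15 ≤ 39 + 45t ≤ 838 gives t ∈ [-1, 17], which is 19 values.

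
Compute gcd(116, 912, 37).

gcd(912, 116):
  912 = 7·116 + 100
  116 = 1·100 + 16
  100 = 6·16 + 4
  16 = 4·4
so gcd(912, 116) = 4.
gcd(4, 37) = 1.

1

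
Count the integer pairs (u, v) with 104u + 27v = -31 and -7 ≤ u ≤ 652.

25

gcd(104, 27) = 1.
By Bézout, 104·(-7) + 27·(27) = 1.
Particular solution: (1, -5).
General solution: u = 1 + 27t, v = -5 - 104t for integer t.
-7 ≤ 1 + 27t ≤ 652 gives t ∈ [0, 24], which is 25 values.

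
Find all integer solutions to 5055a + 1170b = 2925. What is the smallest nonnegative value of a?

39

gcd(5055, 1170):
  5055 = 4*1170 + 375
  1170 = 3*375 + 45
  375 = 8*45 + 15
  45 = 3*15
so gcd(5055, 1170) = 15.
15 divides 2925, so solutions exist.
Back-substitute for Bézout coefficients:
  15 = 375 - 8*45
  ... = 5055*(25) + 1170*(-108)
Scale by 2925/15 = 195: (a₀, b₀) = (4875, -21060).
General solution: a = 4875 + 78t, b = -21060 - 337t for integer t.
a ≥ 0: smallest is 4875 mod 78 = 39 (at t = -62), with b = -166.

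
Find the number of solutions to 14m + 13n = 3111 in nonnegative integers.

gcd(14, 13) = 1.
By Bézout, 14×(1) + 13×(-1) = 1.
One solution: (4, 235).
General: m = 4 + 13t, n = 235 - 14t.
m ≥ 0 ⇒ t ≥ 0; n ≥ 0 ⇒ t ≤ 16. So t ∈ [0, 16]: 17 solutions.

17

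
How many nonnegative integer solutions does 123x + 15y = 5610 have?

10

gcd(123, 15) = 3.
By Bézout, 123·(1) + 15·(-8) = 3.
One solution: (0, 374).
General: x = 0 + 5t, y = 374 - 41t.
x ≥ 0 ⇒ t ≥ 0; y ≥ 0 ⇒ t ≤ 9. So t ∈ [0, 9]: 10 solutions.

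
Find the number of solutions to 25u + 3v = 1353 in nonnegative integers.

19

gcd(25, 3) = 1.
By Bézout, 25×(1) + 3×(-8) = 1.
One solution: (0, 451).
General: u = 0 + 3t, v = 451 - 25t.
u ≥ 0 ⇒ t ≥ 0; v ≥ 0 ⇒ t ≤ 18. So t ∈ [0, 18]: 19 solutions.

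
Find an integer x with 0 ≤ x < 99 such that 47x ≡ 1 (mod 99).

gcd(99, 47) = 1  (99 = 2×47 + 5, 47 = 9×5 + 2, 5 = 2×2 + 1, 2 = 2×1).
Back-substituting, 47×(-40) + 99×(19) = 1.
So 47×-40 ≡ 1 (mod 99), and -40 mod 99 = 59.

59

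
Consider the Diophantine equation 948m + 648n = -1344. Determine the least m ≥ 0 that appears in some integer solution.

2

gcd(948, 648) = 12.
12 divides -1344, so solutions exist.
By Bézout, 948·(13) + 648·(-19) = 12.
Scale by -1344/12 = -112: (m₀, n₀) = (-1456, 2128).
General solution: m = -1456 + 54t, n = 2128 - 79t for integer t.
m ≥ 0: smallest is -1456 mod 54 = 2 (at t = 27), with n = -5.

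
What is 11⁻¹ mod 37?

gcd(37, 11):
  37 = 3*11 + 4
  11 = 2*4 + 3
  4 = 1*3 + 1
  3 = 3*1
so gcd(37, 11) = 1.
Back-substitute for Bézout coefficients:
  1 = 4 - 1*3
  ... = 11*(-10) + 37*(3)
So 11*-10 ≡ 1 (mod 37), and -10 mod 37 = 27.

27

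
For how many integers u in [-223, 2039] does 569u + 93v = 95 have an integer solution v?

24

gcd(569, 93):
  569 = 6*93 + 11
  93 = 8*11 + 5
  11 = 2*5 + 1
  5 = 5*1
so gcd(569, 93) = 1.
Back-substitute for Bézout coefficients:
  1 = 11 - 2*5
  ... = 569*(17) + 93*(-104)
Scale by 95: particular solution (1615, -9880); reduce u mod 93: (34, -207).
General solution: u = 34 + 93t, v = -207 - 569t for integer t.
-223 ≤ 34 + 93t ≤ 2039 gives t ∈ [-2, 21], which is 24 values.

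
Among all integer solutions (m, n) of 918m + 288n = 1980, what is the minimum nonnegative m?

10

gcd(918, 288) = 18  (918 = 3·288 + 54, 288 = 5·54 + 18, 54 = 3·18).
18 divides 1980, so solutions exist.
Back-substituting, 918·(-5) + 288·(16) = 18.
Scale by 1980/18 = 110: (m₀, n₀) = (-550, 1760).
General solution: m = -550 + 16t, n = 1760 - 51t for integer t.
m ≥ 0: smallest is -550 mod 16 = 10 (at t = 35), with n = -25.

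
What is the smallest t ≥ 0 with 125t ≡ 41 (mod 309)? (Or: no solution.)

gcd(309, 125) = 1.
1 divides 41, so solutions exist.
By Bézout, 125×(89) + 309×(-36) = 1.
So 125×(89) ≡ 1 (mod 309); multiply by 41: t ≡ 3649 (mod 309).
Smallest nonnegative: t = 3649 mod 309 = 250.

250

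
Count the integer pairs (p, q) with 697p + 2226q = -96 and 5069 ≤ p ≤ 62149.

gcd(2226, 697):
  2226 = 3·697 + 135
  697 = 5·135 + 22
  135 = 6·22 + 3
  22 = 7·3 + 1
  3 = 3·1
so gcd(2226, 697) = 1.
Back-substitute for Bézout coefficients:
  1 = 22 - 7·3
  ... = 697·(709) + 2226·(-222)
Scale by -96: particular solution (-68064, 21312); reduce p mod 2226: (942, -295).
General solution: p = 942 + 2226t, q = -295 - 697t for integer t.
5069 ≤ 942 + 2226t ≤ 62149 gives t ∈ [2, 27], which is 26 values.

26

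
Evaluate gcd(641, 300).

1

gcd(641, 300):
  641 = 2*300 + 41
  300 = 7*41 + 13
  41 = 3*13 + 2
  13 = 6*2 + 1
  2 = 2*1
so gcd(641, 300) = 1.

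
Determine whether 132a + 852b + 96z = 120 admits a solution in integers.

gcd(852, 132) = 12  (852 = 6*132 + 60, 132 = 2*60 + 12, 60 = 5*12).
gcd(12, 96) = 12.
12 divides 120, so integer solutions exist.

yes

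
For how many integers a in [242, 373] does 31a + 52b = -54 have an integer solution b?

2

gcd(52, 31) = 1  (52 = 1*31 + 21, 31 = 1*21 + 10, 21 = 2*10 + 1, 10 = 10*1).
Back-substituting, 31*(-5) + 52*(3) = 1.
Scale by -54: particular solution (270, -162); reduce a mod 52: (10, -7).
General solution: a = 10 + 52t, b = -7 - 31t for integer t.
242 ≤ 10 + 52t ≤ 373 gives t ∈ [5, 6], which is 2 values.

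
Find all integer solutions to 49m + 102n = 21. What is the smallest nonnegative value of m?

gcd(102, 49) = 1.
1 divides 21, so solutions exist.
By Bézout, 49·(25) + 102·(-12) = 1.
Scale by 21/1 = 21: (m₀, n₀) = (525, -252).
General solution: m = 525 + 102t, n = -252 - 49t for integer t.
m ≥ 0: smallest is 525 mod 102 = 15 (at t = -5), with n = -7.

15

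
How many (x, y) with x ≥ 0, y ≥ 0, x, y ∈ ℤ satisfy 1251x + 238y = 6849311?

23

gcd(1251, 238):
  1251 = 5·238 + 61
  238 = 3·61 + 55
  61 = 1·55 + 6
  55 = 9·6 + 1
  6 = 6·1
so gcd(1251, 238) = 1.
Back-substitute for Bézout coefficients:
  1 = 55 - 9·6
  ... = 1251·(-39) + 238·(205)
Scale by 6849311: one solution is (-267123129, 1404108755). Reduce x mod 238: (217, 27638).
General: x = 217 + 238t, y = 27638 - 1251t.
x ≥ 0 ⇒ t ≥ 0; y ≥ 0 ⇒ t ≤ 22. So t ∈ [0, 22]: 23 solutions.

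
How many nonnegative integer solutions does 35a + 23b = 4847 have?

6

gcd(35, 23):
  35 = 1·23 + 12
  23 = 1·12 + 11
  12 = 1·11 + 1
  11 = 11·1
so gcd(35, 23) = 1.
Back-substitute for Bézout coefficients:
  1 = 12 - 1·11
  ... = 35·(2) + 23·(-3)
Scale by 4847: one solution is (9694, -14541). Reduce a mod 23: (11, 194).
General: a = 11 + 23t, b = 194 - 35t.
a ≥ 0 ⇒ t ≥ 0; b ≥ 0 ⇒ t ≤ 5. So t ∈ [0, 5]: 6 solutions.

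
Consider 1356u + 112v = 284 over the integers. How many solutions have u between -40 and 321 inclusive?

gcd(1356, 112) = 4  (1356 = 12·112 + 12, 112 = 9·12 + 4, 12 = 3·4).
Back-substituting, 1356·(-9) + 112·(109) = 4.
Scale by 71: particular solution (-639, 7739); reduce u mod 28: (5, -58).
General solution: u = 5 + 28t, v = -58 - 339t for integer t.
-40 ≤ 5 + 28t ≤ 321 gives t ∈ [-1, 11], which is 13 values.

13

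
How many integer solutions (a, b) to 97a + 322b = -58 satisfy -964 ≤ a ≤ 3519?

14

gcd(322, 97) = 1.
By Bézout, 97*(83) + 322*(-25) = 1.
Particular solution: (16, -5).
General solution: a = 16 + 322t, b = -5 - 97t for integer t.
-964 ≤ 16 + 322t ≤ 3519 gives t ∈ [-3, 10], which is 14 values.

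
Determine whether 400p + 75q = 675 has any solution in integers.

yes

gcd(400, 75):
  400 = 5·75 + 25
  75 = 3·25
so gcd(400, 75) = 25.
25 divides 675, so integer solutions exist.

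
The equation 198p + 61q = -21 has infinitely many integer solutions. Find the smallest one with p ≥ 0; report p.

23

gcd(198, 61):
  198 = 3·61 + 15
  61 = 4·15 + 1
  15 = 15·1
so gcd(198, 61) = 1.
1 divides -21, so solutions exist.
Back-substitute for Bézout coefficients:
  1 = 61 - 4·15
  ... = 198·(-4) + 61·(13)
Scale by -21/1 = -21: (p₀, q₀) = (84, -273).
General solution: p = 84 + 61t, q = -273 - 198t for integer t.
p ≥ 0: smallest is 84 mod 61 = 23 (at t = -1), with q = -75.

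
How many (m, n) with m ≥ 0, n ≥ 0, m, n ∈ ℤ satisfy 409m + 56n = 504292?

gcd(409, 56) = 1  (409 = 7*56 + 17, 56 = 3*17 + 5, 17 = 3*5 + 2, 5 = 2*2 + 1, 2 = 2*1).
Back-substituting, 409*(-23) + 56*(168) = 1.
Scale by 504292: one solution is (-11598716, 84721056). Reduce m mod 56: (4, 8976).
General: m = 4 + 56t, n = 8976 - 409t.
m ≥ 0 ⇒ t ≥ 0; n ≥ 0 ⇒ t ≤ 21. So t ∈ [0, 21]: 22 solutions.

22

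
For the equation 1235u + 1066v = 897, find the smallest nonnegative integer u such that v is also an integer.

81

gcd(1235, 1066) = 13.
13 divides 897, so solutions exist.
By Bézout, 1235*(19) + 1066*(-22) = 13.
Scale by 897/13 = 69: (u₀, v₀) = (1311, -1518).
General solution: u = 1311 + 82t, v = -1518 - 95t for integer t.
u ≥ 0: smallest is 1311 mod 82 = 81 (at t = -15), with v = -93.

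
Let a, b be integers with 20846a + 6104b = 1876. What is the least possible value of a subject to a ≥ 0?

126

gcd(20846, 6104) = 14.
14 divides 1876, so solutions exist.
By Bézout, 20846·(53) + 6104·(-181) = 14.
Scale by 1876/14 = 134: (a₀, b₀) = (7102, -24254).
General solution: a = 7102 + 436t, b = -24254 - 1489t for integer t.
a ≥ 0: smallest is 7102 mod 436 = 126 (at t = -16), with b = -430.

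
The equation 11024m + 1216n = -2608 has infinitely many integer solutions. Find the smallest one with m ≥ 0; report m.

13

gcd(11024, 1216):
  11024 = 9×1216 + 80
  1216 = 15×80 + 16
  80 = 5×16
so gcd(11024, 1216) = 16.
16 divides -2608, so solutions exist.
Back-substitute for Bézout coefficients:
  16 = 1216 - 15×80
  ... = 11024×(-15) + 1216×(136)
Scale by -2608/16 = -163: (m₀, n₀) = (2445, -22168).
General solution: m = 2445 + 76t, n = -22168 - 689t for integer t.
m ≥ 0: smallest is 2445 mod 76 = 13 (at t = -32), with n = -120.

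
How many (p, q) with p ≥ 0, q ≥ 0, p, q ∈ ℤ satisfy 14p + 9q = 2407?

19

gcd(14, 9) = 1.
By Bézout, 14*(2) + 9*(-3) = 1.
One solution: (8, 255).
General: p = 8 + 9t, q = 255 - 14t.
p ≥ 0 ⇒ t ≥ 0; q ≥ 0 ⇒ t ≤ 18. So t ∈ [0, 18]: 19 solutions.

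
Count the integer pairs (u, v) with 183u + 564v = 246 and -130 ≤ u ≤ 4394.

24

gcd(564, 183):
  564 = 3×183 + 15
  183 = 12×15 + 3
  15 = 5×3
so gcd(564, 183) = 3.
Back-substitute for Bézout coefficients:
  3 = 183 - 12×15
  ... = 183×(37) + 564×(-12)
Scale by 82: particular solution (3034, -984); reduce u mod 188: (26, -8).
General solution: u = 26 + 188t, v = -8 - 61t for integer t.
-130 ≤ 26 + 188t ≤ 4394 gives t ∈ [0, 23], which is 24 values.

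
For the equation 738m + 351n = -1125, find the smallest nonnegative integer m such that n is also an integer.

37

gcd(738, 351):
  738 = 2×351 + 36
  351 = 9×36 + 27
  36 = 1×27 + 9
  27 = 3×9
so gcd(738, 351) = 9.
9 divides -1125, so solutions exist.
Back-substitute for Bézout coefficients:
  9 = 36 - 1×27
  ... = 738×(10) + 351×(-21)
Scale by -1125/9 = -125: (m₀, n₀) = (-1250, 2625).
General solution: m = -1250 + 39t, n = 2625 - 82t for integer t.
m ≥ 0: smallest is -1250 mod 39 = 37 (at t = 33), with n = -81.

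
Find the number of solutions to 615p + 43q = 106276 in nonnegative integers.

gcd(615, 43) = 1.
By Bézout, 615*(10) + 43*(-143) = 1.
One solution: (15, 2257).
General: p = 15 + 43t, q = 2257 - 615t.
p ≥ 0 ⇒ t ≥ 0; q ≥ 0 ⇒ t ≤ 3. So t ∈ [0, 3]: 4 solutions.

4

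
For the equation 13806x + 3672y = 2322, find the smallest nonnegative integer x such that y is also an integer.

39

gcd(13806, 3672):
  13806 = 3·3672 + 2790
  3672 = 1·2790 + 882
  2790 = 3·882 + 144
  882 = 6·144 + 18
  144 = 8·18
so gcd(13806, 3672) = 18.
18 divides 2322, so solutions exist.
Back-substitute for Bézout coefficients:
  18 = 882 - 6·144
  ... = 13806·(-25) + 3672·(94)
Scale by 2322/18 = 129: (x₀, y₀) = (-3225, 12126).
General solution: x = -3225 + 204t, y = 12126 - 767t for integer t.
x ≥ 0: smallest is -3225 mod 204 = 39 (at t = 16), with y = -146.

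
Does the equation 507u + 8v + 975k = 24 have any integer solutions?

yes

gcd(507, 8) = 1  (507 = 63×8 + 3, 8 = 2×3 + 2, 3 = 1×2 + 1, 2 = 2×1).
gcd(1, 975) = 1.
1 divides 24, so integer solutions exist.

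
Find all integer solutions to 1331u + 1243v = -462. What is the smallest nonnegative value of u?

gcd(1331, 1243) = 11  (1331 = 1*1243 + 88, 1243 = 14*88 + 11, 88 = 8*11).
11 divides -462, so solutions exist.
Back-substituting, 1331*(-14) + 1243*(15) = 11.
Scale by -462/11 = -42: (u₀, v₀) = (588, -630).
General solution: u = 588 + 113t, v = -630 - 121t for integer t.
u ≥ 0: smallest is 588 mod 113 = 23 (at t = -5), with v = -25.

23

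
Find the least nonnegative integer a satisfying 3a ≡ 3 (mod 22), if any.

gcd(22, 3) = 1.
1 divides 3, so solutions exist.
By Bézout, 3·(-7) + 22·(1) = 1.
So 3·(-7) ≡ 1 (mod 22); multiply by 3: a ≡ -21 (mod 22).
Smallest nonnegative: a = -21 mod 22 = 1.

1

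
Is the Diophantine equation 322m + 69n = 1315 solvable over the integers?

gcd(322, 69) = 23  (322 = 4×69 + 46, 69 = 1×46 + 23, 46 = 2×23).
23 does not divide 1315 (remainder 4), so no integer solutions.

no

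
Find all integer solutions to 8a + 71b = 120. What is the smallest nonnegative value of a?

15

gcd(71, 8) = 1  (71 = 8×8 + 7, 8 = 1×7 + 1, 7 = 7×1).
1 divides 120, so solutions exist.
Back-substituting, 8×(9) + 71×(-1) = 1.
Scale by 120/1 = 120: (a₀, b₀) = (1080, -120).
General solution: a = 1080 + 71t, b = -120 - 8t for integer t.
a ≥ 0: smallest is 1080 mod 71 = 15 (at t = -15), with b = 0.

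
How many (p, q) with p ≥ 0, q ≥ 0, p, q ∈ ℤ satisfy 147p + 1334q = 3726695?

19

gcd(1334, 147) = 1.
By Bézout, 147*(363) + 1334*(-40) = 1.
One solution: (895, 2695).
General: p = 895 + 1334t, q = 2695 - 147t.
p ≥ 0 ⇒ t ≥ 0; q ≥ 0 ⇒ t ≤ 18. So t ∈ [0, 18]: 19 solutions.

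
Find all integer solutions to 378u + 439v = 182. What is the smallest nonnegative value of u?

gcd(439, 378) = 1.
1 divides 182, so solutions exist.
By Bézout, 378×(-36) + 439×(31) = 1.
Scale by 182/1 = 182: (u₀, v₀) = (-6552, 5642).
General solution: u = -6552 + 439t, v = 5642 - 378t for integer t.
u ≥ 0: smallest is -6552 mod 439 = 33 (at t = 15), with v = -28.

33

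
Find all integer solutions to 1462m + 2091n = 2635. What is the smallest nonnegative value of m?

49

gcd(2091, 1462):
  2091 = 1×1462 + 629
  1462 = 2×629 + 204
  629 = 3×204 + 17
  204 = 12×17
so gcd(2091, 1462) = 17.
17 divides 2635, so solutions exist.
Back-substitute for Bézout coefficients:
  17 = 629 - 3×204
  ... = 1462×(-10) + 2091×(7)
Scale by 2635/17 = 155: (m₀, n₀) = (-1550, 1085).
General solution: m = -1550 + 123t, n = 1085 - 86t for integer t.
m ≥ 0: smallest is -1550 mod 123 = 49 (at t = 13), with n = -33.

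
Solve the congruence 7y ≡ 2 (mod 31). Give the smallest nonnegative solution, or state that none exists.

gcd(31, 7) = 1  (31 = 4·7 + 3, 7 = 2·3 + 1, 3 = 3·1).
1 divides 2, so solutions exist.
Back-substituting, 7·(9) + 31·(-2) = 1.
So 7·(9) ≡ 1 (mod 31); multiply by 2: y ≡ 18 (mod 31).
Smallest nonnegative: y = 18 mod 31 = 18.

18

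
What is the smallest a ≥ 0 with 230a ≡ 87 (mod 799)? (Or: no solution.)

gcd(799, 230) = 1  (799 = 3×230 + 109, 230 = 2×109 + 12, 109 = 9×12 + 1, 12 = 12×1).
1 divides 87, so solutions exist.
Back-substituting, 230×(-66) + 799×(19) = 1.
So 230×(-66) ≡ 1 (mod 799); multiply by 87: a ≡ -5742 (mod 799).
Smallest nonnegative: a = -5742 mod 799 = 650.

650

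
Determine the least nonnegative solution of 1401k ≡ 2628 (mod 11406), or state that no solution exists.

gcd(11406, 1401):
  11406 = 8·1401 + 198
  1401 = 7·198 + 15
  198 = 13·15 + 3
  15 = 5·3
so gcd(11406, 1401) = 3.
3 divides 2628, so solutions exist.
Back-substitute for Bézout coefficients:
  3 = 198 - 13·15
  ... = 1401·(-749) + 11406·(92)
So 1401·(-749) ≡ 3 (mod 11406); multiply by 876: k ≡ -656124 (mod 3802).
Smallest nonnegative: k = -656124 mod 3802 = 1622.

1622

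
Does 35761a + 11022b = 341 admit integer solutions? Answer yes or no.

yes

gcd(35761, 11022) = 11  (35761 = 3·11022 + 2695, 11022 = 4·2695 + 242, 2695 = 11·242 + 33, 242 = 7·33 + 11, 33 = 3·11).
11 divides 341, so integer solutions exist.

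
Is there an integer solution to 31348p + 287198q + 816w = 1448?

gcd(287198, 31348) = 34  (287198 = 9*31348 + 5066, 31348 = 6*5066 + 952, 5066 = 5*952 + 306, 952 = 3*306 + 34, 306 = 9*34).
gcd(34, 816) = 34.
34 does not divide 1448 (remainder 20), so no integer solutions.

no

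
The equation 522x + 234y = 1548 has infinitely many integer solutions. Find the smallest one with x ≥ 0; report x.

7

gcd(522, 234):
  522 = 2·234 + 54
  234 = 4·54 + 18
  54 = 3·18
so gcd(522, 234) = 18.
18 divides 1548, so solutions exist.
Back-substitute for Bézout coefficients:
  18 = 234 - 4·54
  ... = 522·(-4) + 234·(9)
Scale by 1548/18 = 86: (x₀, y₀) = (-344, 774).
General solution: x = -344 + 13t, y = 774 - 29t for integer t.
x ≥ 0: smallest is -344 mod 13 = 7 (at t = 27), with y = -9.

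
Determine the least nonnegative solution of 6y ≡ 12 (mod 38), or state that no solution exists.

2

gcd(38, 6):
  38 = 6×6 + 2
  6 = 3×2
so gcd(38, 6) = 2.
2 divides 12, so solutions exist.
Back-substitute for Bézout coefficients:
  2 = 38 - 6×6
  ... = 6×(-6) + 38×(1)
So 6×(-6) ≡ 2 (mod 38); multiply by 6: y ≡ -36 (mod 19).
Smallest nonnegative: y = -36 mod 19 = 2.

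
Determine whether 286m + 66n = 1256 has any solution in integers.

gcd(286, 66) = 22  (286 = 4·66 + 22, 66 = 3·22).
22 does not divide 1256 (remainder 2), so no integer solutions.

no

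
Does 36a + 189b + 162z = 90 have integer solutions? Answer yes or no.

yes

gcd(189, 36) = 9  (189 = 5×36 + 9, 36 = 4×9).
gcd(9, 162) = 9.
9 divides 90, so integer solutions exist.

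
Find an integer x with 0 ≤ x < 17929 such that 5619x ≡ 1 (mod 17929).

gcd(17929, 5619) = 1.
By Bézout, 5619×(-2492) + 17929×(781) = 1.
So 5619×-2492 ≡ 1 (mod 17929), and -2492 mod 17929 = 15437.

15437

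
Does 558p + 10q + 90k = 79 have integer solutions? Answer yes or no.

gcd(558, 10):
  558 = 55×10 + 8
  10 = 1×8 + 2
  8 = 4×2
so gcd(558, 10) = 2.
gcd(2, 90) = 2.
2 does not divide 79 (remainder 1), so no integer solutions.

no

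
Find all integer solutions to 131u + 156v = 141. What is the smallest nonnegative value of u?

gcd(156, 131) = 1  (156 = 1·131 + 25, 131 = 5·25 + 6, 25 = 4·6 + 1, 6 = 6·1).
1 divides 141, so solutions exist.
Back-substituting, 131·(-25) + 156·(21) = 1.
Scale by 141/1 = 141: (u₀, v₀) = (-3525, 2961).
General solution: u = -3525 + 156t, v = 2961 - 131t for integer t.
u ≥ 0: smallest is -3525 mod 156 = 63 (at t = 23), with v = -52.

63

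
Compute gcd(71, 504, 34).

gcd(504, 71):
  504 = 7*71 + 7
  71 = 10*7 + 1
  7 = 7*1
so gcd(504, 71) = 1.
gcd(1, 34) = 1.

1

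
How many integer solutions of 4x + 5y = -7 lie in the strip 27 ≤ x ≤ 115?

gcd(5, 4):
  5 = 1×4 + 1
  4 = 4×1
so gcd(5, 4) = 1.
Back-substitute for Bézout coefficients:
  1 = 5 - 1×4
  ... = 4×(-1) + 5×(1)
Scale by -7: particular solution (7, -7); reduce x mod 5: (2, -3).
General solution: x = 2 + 5t, y = -3 - 4t for integer t.
27 ≤ 2 + 5t ≤ 115 gives t ∈ [5, 22], which is 18 values.

18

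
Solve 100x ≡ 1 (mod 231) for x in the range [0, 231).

67

gcd(231, 100) = 1  (231 = 2*100 + 31, 100 = 3*31 + 7, 31 = 4*7 + 3, 7 = 2*3 + 1, 3 = 3*1).
Back-substituting, 100*(67) + 231*(-29) = 1.
So 100*67 ≡ 1 (mod 231), and 67 mod 231 = 67.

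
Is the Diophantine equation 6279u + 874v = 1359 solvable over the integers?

no

gcd(6279, 874) = 23  (6279 = 7*874 + 161, 874 = 5*161 + 69, 161 = 2*69 + 23, 69 = 3*23).
23 does not divide 1359 (remainder 2), so no integer solutions.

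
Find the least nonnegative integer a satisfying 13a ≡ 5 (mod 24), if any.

gcd(24, 13) = 1  (24 = 1×13 + 11, 13 = 1×11 + 2, 11 = 5×2 + 1, 2 = 2×1).
1 divides 5, so solutions exist.
Back-substituting, 13×(-11) + 24×(6) = 1.
So 13×(-11) ≡ 1 (mod 24); multiply by 5: a ≡ -55 (mod 24).
Smallest nonnegative: a = -55 mod 24 = 17.

17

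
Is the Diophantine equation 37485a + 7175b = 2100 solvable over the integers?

gcd(37485, 7175) = 35.
35 divides 2100, so integer solutions exist.

yes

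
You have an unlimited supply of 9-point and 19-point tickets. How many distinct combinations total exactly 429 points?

2

Need nonnegative integers with 9j + 19k = 429.
gcd(9, 19) = 1, and 9·(-2) + 19·(1) = 1.
So (j₀, k₀) = (-858, 429); general j = -858 + 19t, k = 429 - 9t.
j ≥ 0 ⇒ t ≥ 46; k ≥ 0 ⇒ t ≤ 47. That's 2 values of t.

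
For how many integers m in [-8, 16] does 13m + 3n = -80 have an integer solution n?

9

gcd(13, 3):
  13 = 4×3 + 1
  3 = 3×1
so gcd(13, 3) = 1.
Back-substitute for Bézout coefficients:
  1 = 13 - 4×3
  ... = 13×(1) + 3×(-4)
Scale by -80: particular solution (-80, 320); reduce m mod 3: (1, -31).
General solution: m = 1 + 3t, n = -31 - 13t for integer t.
-8 ≤ 1 + 3t ≤ 16 gives t ∈ [-3, 5], which is 9 values.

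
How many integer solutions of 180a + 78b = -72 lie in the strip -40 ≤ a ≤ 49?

7

gcd(180, 78) = 6.
By Bézout, 180*(-3) + 78*(7) = 6.
Particular solution: (10, -24).
General solution: a = 10 + 13t, b = -24 - 30t for integer t.
-40 ≤ 10 + 13t ≤ 49 gives t ∈ [-3, 3], which is 7 values.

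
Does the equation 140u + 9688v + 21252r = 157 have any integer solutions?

no

gcd(9688, 140) = 28.
gcd(28, 21252) = 28.
28 does not divide 157 (remainder 17), so no integer solutions.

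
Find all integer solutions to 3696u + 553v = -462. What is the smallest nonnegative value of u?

gcd(3696, 553):
  3696 = 6*553 + 378
  553 = 1*378 + 175
  378 = 2*175 + 28
  175 = 6*28 + 7
  28 = 4*7
so gcd(3696, 553) = 7.
7 divides -462, so solutions exist.
Back-substitute for Bézout coefficients:
  7 = 175 - 6*28
  ... = 3696*(-19) + 553*(127)
Scale by -462/7 = -66: (u₀, v₀) = (1254, -8382).
General solution: u = 1254 + 79t, v = -8382 - 528t for integer t.
u ≥ 0: smallest is 1254 mod 79 = 69 (at t = -15), with v = -462.

69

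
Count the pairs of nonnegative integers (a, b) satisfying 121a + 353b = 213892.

gcd(353, 121) = 1  (353 = 2·121 + 111, 121 = 1·111 + 10, 111 = 11·10 + 1, 10 = 10·1).
Back-substituting, 121·(-35) + 353·(12) = 1.
Scale by 213892: one solution is (-7486220, 2566704). Reduce a mod 353: (204, 536).
General: a = 204 + 353t, b = 536 - 121t.
a ≥ 0 ⇒ t ≥ 0; b ≥ 0 ⇒ t ≤ 4. So t ∈ [0, 4]: 5 solutions.

5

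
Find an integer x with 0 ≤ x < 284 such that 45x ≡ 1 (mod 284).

gcd(284, 45) = 1  (284 = 6×45 + 14, 45 = 3×14 + 3, 14 = 4×3 + 2, 3 = 1×2 + 1, 2 = 2×1).
Back-substituting, 45×(101) + 284×(-16) = 1.
So 45×101 ≡ 1 (mod 284), and 101 mod 284 = 101.

101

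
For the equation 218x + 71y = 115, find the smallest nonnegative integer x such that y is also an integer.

23

gcd(218, 71) = 1  (218 = 3×71 + 5, 71 = 14×5 + 1, 5 = 5×1).
1 divides 115, so solutions exist.
Back-substituting, 218×(-14) + 71×(43) = 1.
Scale by 115/1 = 115: (x₀, y₀) = (-1610, 4945).
General solution: x = -1610 + 71t, y = 4945 - 218t for integer t.
x ≥ 0: smallest is -1610 mod 71 = 23 (at t = 23), with y = -69.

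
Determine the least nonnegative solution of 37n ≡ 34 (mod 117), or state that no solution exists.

61

gcd(117, 37) = 1.
1 divides 34, so solutions exist.
By Bézout, 37×(19) + 117×(-6) = 1.
So 37×(19) ≡ 1 (mod 117); multiply by 34: n ≡ 646 (mod 117).
Smallest nonnegative: n = 646 mod 117 = 61.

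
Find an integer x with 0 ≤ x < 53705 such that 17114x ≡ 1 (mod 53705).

43114

gcd(53705, 17114) = 1  (53705 = 3×17114 + 2363, 17114 = 7×2363 + 573, 2363 = 4×573 + 71, 573 = 8×71 + 5, 71 = 14×5 + 1, 5 = 5×1).
Back-substituting, 17114×(-10591) + 53705×(3375) = 1.
So 17114×-10591 ≡ 1 (mod 53705), and -10591 mod 53705 = 43114.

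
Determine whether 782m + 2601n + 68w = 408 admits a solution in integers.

gcd(2601, 782):
  2601 = 3*782 + 255
  782 = 3*255 + 17
  255 = 15*17
so gcd(2601, 782) = 17.
gcd(17, 68) = 17.
17 divides 408, so integer solutions exist.

yes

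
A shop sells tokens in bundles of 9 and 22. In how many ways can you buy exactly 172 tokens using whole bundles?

Need nonnegative integers with 9j + 22k = 172.
gcd(9, 22) = 1, and 9·(5) + 22·(-2) = 1.
So (j₀, k₀) = (860, -344); general j = 860 + 22t, k = -344 - 9t.
j ≥ 0 ⇒ t ≥ -39; k ≥ 0 ⇒ t ≤ -39. That's 1 value of t.

1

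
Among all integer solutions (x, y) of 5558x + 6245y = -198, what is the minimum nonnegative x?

5209

gcd(6245, 5558) = 1  (6245 = 1*5558 + 687, 5558 = 8*687 + 62, 687 = 11*62 + 5, 62 = 12*5 + 2, 5 = 2*2 + 1, 2 = 2*1).
1 divides -198, so solutions exist.
Back-substituting, 5558*(-2518) + 6245*(2241) = 1.
Scale by -198/1 = -198: (x₀, y₀) = (498564, -443718).
General solution: x = 498564 + 6245t, y = -443718 - 5558t for integer t.
x ≥ 0: smallest is 498564 mod 6245 = 5209 (at t = -79), with y = -4636.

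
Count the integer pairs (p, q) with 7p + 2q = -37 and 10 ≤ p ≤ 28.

9

gcd(7, 2) = 1.
By Bézout, 7×(1) + 2×(-3) = 1.
Particular solution: (1, -22).
General solution: p = 1 + 2t, q = -22 - 7t for integer t.
10 ≤ 1 + 2t ≤ 28 gives t ∈ [5, 13], which is 9 values.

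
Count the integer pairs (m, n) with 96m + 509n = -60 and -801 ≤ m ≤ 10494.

22

gcd(509, 96) = 1.
By Bézout, 96×(228) + 509×(-43) = 1.
Particular solution: (63, -12).
General solution: m = 63 + 509t, n = -12 - 96t for integer t.
-801 ≤ 63 + 509t ≤ 10494 gives t ∈ [-1, 20], which is 22 values.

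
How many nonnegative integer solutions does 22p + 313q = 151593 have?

22

gcd(313, 22) = 1  (313 = 14×22 + 5, 22 = 4×5 + 2, 5 = 2×2 + 1, 2 = 2×1).
Back-substituting, 22×(-128) + 313×(9) = 1.
Scale by 151593: one solution is (-19403904, 1364337). Reduce p mod 313: (218, 469).
General: p = 218 + 313t, q = 469 - 22t.
p ≥ 0 ⇒ t ≥ 0; q ≥ 0 ⇒ t ≤ 21. So t ∈ [0, 21]: 22 solutions.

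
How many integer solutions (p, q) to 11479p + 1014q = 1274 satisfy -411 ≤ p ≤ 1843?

29

gcd(11479, 1014):
  11479 = 11·1014 + 325
  1014 = 3·325 + 39
  325 = 8·39 + 13
  39 = 3·13
so gcd(11479, 1014) = 13.
Back-substitute for Bézout coefficients:
  13 = 325 - 8·39
  ... = 11479·(25) + 1014·(-283)
Scale by 98: particular solution (2450, -27734); reduce p mod 78: (32, -361).
General solution: p = 32 + 78t, q = -361 - 883t for integer t.
-411 ≤ 32 + 78t ≤ 1843 gives t ∈ [-5, 23], which is 29 values.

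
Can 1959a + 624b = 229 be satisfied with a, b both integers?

no

gcd(1959, 624) = 3  (1959 = 3×624 + 87, 624 = 7×87 + 15, 87 = 5×15 + 12, 15 = 1×12 + 3, 12 = 4×3).
3 does not divide 229 (remainder 1), so no integer solutions.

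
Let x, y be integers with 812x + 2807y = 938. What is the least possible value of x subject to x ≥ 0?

174

gcd(2807, 812):
  2807 = 3·812 + 371
  812 = 2·371 + 70
  371 = 5·70 + 21
  70 = 3·21 + 7
  21 = 3·7
so gcd(2807, 812) = 7.
7 divides 938, so solutions exist.
Back-substitute for Bézout coefficients:
  7 = 70 - 3·21
  ... = 812·(121) + 2807·(-35)
Scale by 938/7 = 134: (x₀, y₀) = (16214, -4690).
General solution: x = 16214 + 401t, y = -4690 - 116t for integer t.
x ≥ 0: smallest is 16214 mod 401 = 174 (at t = -40), with y = -50.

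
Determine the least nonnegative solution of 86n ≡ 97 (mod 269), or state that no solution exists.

267

gcd(269, 86) = 1.
1 divides 97, so solutions exist.
By Bézout, 86*(122) + 269*(-39) = 1.
So 86*(122) ≡ 1 (mod 269); multiply by 97: n ≡ 11834 (mod 269).
Smallest nonnegative: n = 11834 mod 269 = 267.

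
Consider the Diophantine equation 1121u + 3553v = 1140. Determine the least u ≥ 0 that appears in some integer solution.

169

gcd(3553, 1121):
  3553 = 3*1121 + 190
  1121 = 5*190 + 171
  190 = 1*171 + 19
  171 = 9*19
so gcd(3553, 1121) = 19.
19 divides 1140, so solutions exist.
Back-substitute for Bézout coefficients:
  19 = 190 - 1*171
  ... = 1121*(-19) + 3553*(6)
Scale by 1140/19 = 60: (u₀, v₀) = (-1140, 360).
General solution: u = -1140 + 187t, v = 360 - 59t for integer t.
u ≥ 0: smallest is -1140 mod 187 = 169 (at t = 7), with v = -53.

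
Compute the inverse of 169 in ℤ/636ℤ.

gcd(636, 169) = 1.
By Bézout, 169·(-143) + 636·(38) = 1.
So 169·-143 ≡ 1 (mod 636), and -143 mod 636 = 493.

493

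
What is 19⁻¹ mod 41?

gcd(41, 19) = 1.
By Bézout, 19*(13) + 41*(-6) = 1.
So 19*13 ≡ 1 (mod 41), and 13 mod 41 = 13.

13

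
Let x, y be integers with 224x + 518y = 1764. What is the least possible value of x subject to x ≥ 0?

gcd(518, 224):
  518 = 2·224 + 70
  224 = 3·70 + 14
  70 = 5·14
so gcd(518, 224) = 14.
14 divides 1764, so solutions exist.
Back-substitute for Bézout coefficients:
  14 = 224 - 3·70
  ... = 224·(7) + 518·(-3)
Scale by 1764/14 = 126: (x₀, y₀) = (882, -378).
General solution: x = 882 + 37t, y = -378 - 16t for integer t.
x ≥ 0: smallest is 882 mod 37 = 31 (at t = -23), with y = -10.

31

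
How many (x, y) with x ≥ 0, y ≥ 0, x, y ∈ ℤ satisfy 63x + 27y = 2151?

gcd(63, 27):
  63 = 2×27 + 9
  27 = 3×9
so gcd(63, 27) = 9.
Back-substitute for Bézout coefficients:
  9 = 63 - 2×27
  ... = 63×(1) + 27×(-2)
Scale by 239: one solution is (239, -478). Reduce x mod 3: (2, 75).
General: x = 2 + 3t, y = 75 - 7t.
x ≥ 0 ⇒ t ≥ 0; y ≥ 0 ⇒ t ≤ 10. So t ∈ [0, 10]: 11 solutions.

11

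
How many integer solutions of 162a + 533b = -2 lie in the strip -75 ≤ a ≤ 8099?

gcd(533, 162) = 1  (533 = 3×162 + 47, 162 = 3×47 + 21, 47 = 2×21 + 5, 21 = 4×5 + 1, 5 = 5×1).
Back-substituting, 162×(102) + 533×(-31) = 1.
Scale by -2: particular solution (-204, 62); reduce a mod 533: (329, -100).
General solution: a = 329 + 533t, b = -100 - 162t for integer t.
-75 ≤ 329 + 533t ≤ 8099 gives t ∈ [0, 14], which is 15 values.

15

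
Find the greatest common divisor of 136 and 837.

gcd(837, 136):
  837 = 6·136 + 21
  136 = 6·21 + 10
  21 = 2·10 + 1
  10 = 10·1
so gcd(837, 136) = 1.

1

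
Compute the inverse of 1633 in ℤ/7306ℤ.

5673

gcd(7306, 1633) = 1  (7306 = 4·1633 + 774, 1633 = 2·774 + 85, 774 = 9·85 + 9, 85 = 9·9 + 4, 9 = 2·4 + 1, 4 = 4·1).
Back-substituting, 1633·(-1633) + 7306·(365) = 1.
So 1633·-1633 ≡ 1 (mod 7306), and -1633 mod 7306 = 5673.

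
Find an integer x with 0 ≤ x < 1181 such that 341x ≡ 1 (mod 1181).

gcd(1181, 341):
  1181 = 3·341 + 158
  341 = 2·158 + 25
  158 = 6·25 + 8
  25 = 3·8 + 1
  8 = 8·1
so gcd(1181, 341) = 1.
Back-substitute for Bézout coefficients:
  1 = 25 - 3·8
  ... = 341·(142) + 1181·(-41)
So 341·142 ≡ 1 (mod 1181), and 142 mod 1181 = 142.

142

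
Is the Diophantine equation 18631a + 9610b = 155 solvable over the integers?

gcd(18631, 9610):
  18631 = 1×9610 + 9021
  9610 = 1×9021 + 589
  9021 = 15×589 + 186
  589 = 3×186 + 31
  186 = 6×31
so gcd(18631, 9610) = 31.
31 divides 155, so integer solutions exist.

yes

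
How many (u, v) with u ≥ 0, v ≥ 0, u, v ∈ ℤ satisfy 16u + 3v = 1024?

gcd(16, 3):
  16 = 5×3 + 1
  3 = 3×1
so gcd(16, 3) = 1.
Back-substitute for Bézout coefficients:
  1 = 16 - 5×3
  ... = 16×(1) + 3×(-5)
Scale by 1024: one solution is (1024, -5120). Reduce u mod 3: (1, 336).
General: u = 1 + 3t, v = 336 - 16t.
u ≥ 0 ⇒ t ≥ 0; v ≥ 0 ⇒ t ≤ 21. So t ∈ [0, 21]: 22 solutions.

22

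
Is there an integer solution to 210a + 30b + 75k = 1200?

gcd(210, 30) = 30  (210 = 7×30).
gcd(30, 75) = 15.
15 divides 1200, so integer solutions exist.

yes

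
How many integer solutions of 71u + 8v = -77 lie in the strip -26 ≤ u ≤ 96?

gcd(71, 8):
  71 = 8·8 + 7
  8 = 1·7 + 1
  7 = 7·1
so gcd(71, 8) = 1.
Back-substitute for Bézout coefficients:
  1 = 8 - 1·7
  ... = 71·(-1) + 8·(9)
Scale by -77: particular solution (77, -693); reduce u mod 8: (5, -54).
General solution: u = 5 + 8t, v = -54 - 71t for integer t.
-26 ≤ 5 + 8t ≤ 96 gives t ∈ [-3, 11], which is 15 values.

15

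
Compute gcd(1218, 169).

gcd(1218, 169):
  1218 = 7*169 + 35
  169 = 4*35 + 29
  35 = 1*29 + 6
  29 = 4*6 + 5
  6 = 1*5 + 1
  5 = 5*1
so gcd(1218, 169) = 1.

1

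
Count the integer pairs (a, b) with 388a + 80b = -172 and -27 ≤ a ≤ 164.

gcd(388, 80) = 4  (388 = 4*80 + 68, 80 = 1*68 + 12, 68 = 5*12 + 8, 12 = 1*8 + 4, 8 = 2*4).
Back-substituting, 388*(-7) + 80*(34) = 4.
Scale by -43: particular solution (301, -1462); reduce a mod 20: (1, -7).
General solution: a = 1 + 20t, b = -7 - 97t for integer t.
-27 ≤ 1 + 20t ≤ 164 gives t ∈ [-1, 8], which is 10 values.

10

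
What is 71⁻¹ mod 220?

31

gcd(220, 71) = 1  (220 = 3*71 + 7, 71 = 10*7 + 1, 7 = 7*1).
Back-substituting, 71*(31) + 220*(-10) = 1.
So 71*31 ≡ 1 (mod 220), and 31 mod 220 = 31.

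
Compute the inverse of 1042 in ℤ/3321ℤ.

gcd(3321, 1042):
  3321 = 3×1042 + 195
  1042 = 5×195 + 67
  195 = 2×67 + 61
  67 = 1×61 + 6
  61 = 10×6 + 1
  6 = 6×1
so gcd(3321, 1042) = 1.
Back-substitute for Bézout coefficients:
  1 = 61 - 10×6
  ... = 1042×(-545) + 3321×(171)
So 1042×-545 ≡ 1 (mod 3321), and -545 mod 3321 = 2776.

2776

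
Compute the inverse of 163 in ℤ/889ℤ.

60

gcd(889, 163) = 1.
By Bézout, 163×(60) + 889×(-11) = 1.
So 163×60 ≡ 1 (mod 889), and 60 mod 889 = 60.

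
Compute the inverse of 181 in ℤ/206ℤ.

173

gcd(206, 181) = 1.
By Bézout, 181*(-33) + 206*(29) = 1.
So 181*-33 ≡ 1 (mod 206), and -33 mod 206 = 173.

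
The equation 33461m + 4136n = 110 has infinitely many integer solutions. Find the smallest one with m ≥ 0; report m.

1342

gcd(33461, 4136):
  33461 = 8·4136 + 373
  4136 = 11·373 + 33
  373 = 11·33 + 10
  33 = 3·10 + 3
  10 = 3·3 + 1
  3 = 3·1
so gcd(33461, 4136) = 1.
1 divides 110, so solutions exist.
Back-substitute for Bézout coefficients:
  1 = 10 - 3·3
  ... = 33461·(1253) + 4136·(-10137)
Scale by 110/1 = 110: (m₀, n₀) = (137830, -1115070).
General solution: m = 137830 + 4136t, n = -1115070 - 33461t for integer t.
m ≥ 0: smallest is 137830 mod 4136 = 1342 (at t = -33), with n = -10857.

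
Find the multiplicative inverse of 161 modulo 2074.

219

gcd(2074, 161):
  2074 = 12*161 + 142
  161 = 1*142 + 19
  142 = 7*19 + 9
  19 = 2*9 + 1
  9 = 9*1
so gcd(2074, 161) = 1.
Back-substitute for Bézout coefficients:
  1 = 19 - 2*9
  ... = 161*(219) + 2074*(-17)
So 161*219 ≡ 1 (mod 2074), and 219 mod 2074 = 219.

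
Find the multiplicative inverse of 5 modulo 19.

4

gcd(19, 5) = 1  (19 = 3×5 + 4, 5 = 1×4 + 1, 4 = 4×1).
Back-substituting, 5×(4) + 19×(-1) = 1.
So 5×4 ≡ 1 (mod 19), and 4 mod 19 = 4.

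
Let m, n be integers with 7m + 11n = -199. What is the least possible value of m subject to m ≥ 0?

gcd(11, 7) = 1  (11 = 1×7 + 4, 7 = 1×4 + 3, 4 = 1×3 + 1, 3 = 3×1).
1 divides -199, so solutions exist.
Back-substituting, 7×(-3) + 11×(2) = 1.
Scale by -199/1 = -199: (m₀, n₀) = (597, -398).
General solution: m = 597 + 11t, n = -398 - 7t for integer t.
m ≥ 0: smallest is 597 mod 11 = 3 (at t = -54), with n = -20.

3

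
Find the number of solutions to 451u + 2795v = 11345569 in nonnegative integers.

9

gcd(2795, 451):
  2795 = 6·451 + 89
  451 = 5·89 + 6
  89 = 14·6 + 5
  6 = 1·5 + 1
  5 = 5·1
so gcd(2795, 451) = 1.
Back-substitute for Bézout coefficients:
  1 = 6 - 1·5
  ... = 451·(471) + 2795·(-76)
Scale by 11345569: one solution is (5343762999, -862263244). Reduce u mod 2795: (2499, 3656).
General: u = 2499 + 2795t, v = 3656 - 451t.
u ≥ 0 ⇒ t ≥ 0; v ≥ 0 ⇒ t ≤ 8. So t ∈ [0, 8]: 9 solutions.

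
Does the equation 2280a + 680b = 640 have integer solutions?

gcd(2280, 680):
  2280 = 3*680 + 240
  680 = 2*240 + 200
  240 = 1*200 + 40
  200 = 5*40
so gcd(2280, 680) = 40.
40 divides 640, so integer solutions exist.

yes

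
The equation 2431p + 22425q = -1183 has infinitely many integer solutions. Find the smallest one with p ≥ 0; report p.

1457

gcd(22425, 2431) = 13.
13 divides -1183, so solutions exist.
By Bézout, 2431·(-452) + 22425·(49) = 13.
Scale by -1183/13 = -91: (p₀, q₀) = (41132, -4459).
General solution: p = 41132 + 1725t, q = -4459 - 187t for integer t.
p ≥ 0: smallest is 41132 mod 1725 = 1457 (at t = -23), with q = -158.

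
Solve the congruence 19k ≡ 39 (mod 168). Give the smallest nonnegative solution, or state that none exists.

117

gcd(168, 19) = 1.
1 divides 39, so solutions exist.
By Bézout, 19·(-53) + 168·(6) = 1.
So 19·(-53) ≡ 1 (mod 168); multiply by 39: k ≡ -2067 (mod 168).
Smallest nonnegative: k = -2067 mod 168 = 117.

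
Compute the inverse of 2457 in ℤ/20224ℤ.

gcd(20224, 2457):
  20224 = 8×2457 + 568
  2457 = 4×568 + 185
  568 = 3×185 + 13
  185 = 14×13 + 3
  13 = 4×3 + 1
  3 = 3×1
so gcd(20224, 2457) = 1.
Back-substitute for Bézout coefficients:
  1 = 13 - 4×3
  ... = 2457×(-6231) + 20224×(757)
So 2457×-6231 ≡ 1 (mod 20224), and -6231 mod 20224 = 13993.

13993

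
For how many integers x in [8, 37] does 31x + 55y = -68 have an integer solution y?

1

gcd(55, 31):
  55 = 1*31 + 24
  31 = 1*24 + 7
  24 = 3*7 + 3
  7 = 2*3 + 1
  3 = 3*1
so gcd(55, 31) = 1.
Back-substitute for Bézout coefficients:
  1 = 7 - 2*3
  ... = 31*(16) + 55*(-9)
Scale by -68: particular solution (-1088, 612); reduce x mod 55: (12, -8).
General solution: x = 12 + 55t, y = -8 - 31t for integer t.
8 ≤ 12 + 55t ≤ 37 gives t ∈ [0, 0], which is 1 value.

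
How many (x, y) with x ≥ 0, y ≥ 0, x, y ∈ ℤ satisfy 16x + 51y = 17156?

gcd(51, 16) = 1  (51 = 3×16 + 3, 16 = 5×3 + 1, 3 = 3×1).
Back-substituting, 16×(16) + 51×(-5) = 1.
Scale by 17156: one solution is (274496, -85780). Reduce x mod 51: (14, 332).
General: x = 14 + 51t, y = 332 - 16t.
x ≥ 0 ⇒ t ≥ 0; y ≥ 0 ⇒ t ≤ 20. So t ∈ [0, 20]: 21 solutions.

21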